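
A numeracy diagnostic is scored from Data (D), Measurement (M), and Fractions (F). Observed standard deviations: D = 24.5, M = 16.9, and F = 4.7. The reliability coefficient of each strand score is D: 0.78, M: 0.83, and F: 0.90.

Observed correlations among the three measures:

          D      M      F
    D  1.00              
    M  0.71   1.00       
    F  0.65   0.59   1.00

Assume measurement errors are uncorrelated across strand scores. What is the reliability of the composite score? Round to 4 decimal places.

Var(D+M+F) = 24.5² + 16.9² + 4.7² + 2·[24.5·16.9·0.71 + 24.5·4.7·0.65 + 16.9·4.7·0.59] = 907.95 + 831.373 = 1739.32.
Because errors are independent across components, Cov(Tᵢ,Tⱼ) = Cov(Xᵢ,Xⱼ); the off-diagonal part of the true-score variance is the same as above.
True-score variance = [24.5²·0.78 + 16.9²·0.83 + 4.7²·0.90] + 831.373 = 725.132 + 831.373 = 1556.51.
Reliability = 1556.51 / 1739.32 = 0.8949.

0.8949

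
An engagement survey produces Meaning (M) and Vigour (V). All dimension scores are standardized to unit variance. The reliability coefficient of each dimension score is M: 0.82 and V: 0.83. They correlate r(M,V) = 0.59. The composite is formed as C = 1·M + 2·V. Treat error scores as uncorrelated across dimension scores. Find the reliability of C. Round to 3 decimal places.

Var(C) = 1 + 2² + 2·[2·0.59] = 5 + 2.36 = 7.36.
Because errors are independent across components, Cov(Tᵢ,Tⱼ) = Cov(Xᵢ,Xⱼ); the off-diagonal part of the true-score variance is the same as above.
True-score variance = [0.82 + 2²·0.83] + 2.36 = 4.14 + 2.36 = 6.5.
Reliability = 6.5 / 7.36 = 0.883.

0.883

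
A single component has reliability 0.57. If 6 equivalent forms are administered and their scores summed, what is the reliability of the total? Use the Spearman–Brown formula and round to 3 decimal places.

ρ_k = kρ / (1 + (k−1)ρ) = 6·0.57 / (1 + 5·0.57) = 3.420 / 3.850 = 0.888.

0.888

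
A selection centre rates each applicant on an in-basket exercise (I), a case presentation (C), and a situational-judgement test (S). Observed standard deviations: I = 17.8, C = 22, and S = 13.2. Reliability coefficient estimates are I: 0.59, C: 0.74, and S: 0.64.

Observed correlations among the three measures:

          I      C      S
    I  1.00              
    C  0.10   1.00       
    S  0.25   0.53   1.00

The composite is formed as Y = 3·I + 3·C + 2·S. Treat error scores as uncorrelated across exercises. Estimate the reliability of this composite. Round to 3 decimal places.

Var(Y) = 3²·17.8² + 3²·22² + 2²·13.2² + 2·[9·17.8·22·0.10 + 6·17.8·13.2·0.25 + 6·22·13.2·0.53] = 7904.52 + 3256.7 = 11161.2.
Under uncorrelated errors the observed covariances equal the true-score covariances, so only the own-variance terms attenuate.
True-score variance = [3²·17.8²·0.59 + 3²·22²·0.74 + 2²·13.2²·0.64] + 3256.7 = 5351.91 + 3256.7 = 8608.62.
Reliability = 8608.62 / 11161.2 = 0.771.

0.771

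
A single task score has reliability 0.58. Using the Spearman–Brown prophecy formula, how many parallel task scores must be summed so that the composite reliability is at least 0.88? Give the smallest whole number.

6

k ≥ ρ*(1−ρ₁)/(ρ₁(1−ρ*)) = 0.88·0.42 / (0.58·0.12) = 5.310.
Smallest integer k = 6.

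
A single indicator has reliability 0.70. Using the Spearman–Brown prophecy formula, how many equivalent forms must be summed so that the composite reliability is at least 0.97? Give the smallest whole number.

14

k ≥ ρ*(1−ρ₁)/(ρ₁(1−ρ*)) = 0.97·0.30 / (0.70·0.03) = 13.857.
Smallest integer k = 14.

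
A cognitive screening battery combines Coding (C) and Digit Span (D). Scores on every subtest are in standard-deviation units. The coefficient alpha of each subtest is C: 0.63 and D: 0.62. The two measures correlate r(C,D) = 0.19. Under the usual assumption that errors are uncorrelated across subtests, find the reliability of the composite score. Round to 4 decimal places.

0.6849

Var(C+D) = 2 + 2·[0.19] = 2 + 0.38 = 2.38.
Under uncorrelated errors the observed covariances equal the true-score covariances, so only the own-variance terms attenuate.
True-score variance = [0.63 + 0.62] + 0.38 = 1.25 + 0.38 = 1.63.
Reliability = 1.63 / 2.38 = 0.6849.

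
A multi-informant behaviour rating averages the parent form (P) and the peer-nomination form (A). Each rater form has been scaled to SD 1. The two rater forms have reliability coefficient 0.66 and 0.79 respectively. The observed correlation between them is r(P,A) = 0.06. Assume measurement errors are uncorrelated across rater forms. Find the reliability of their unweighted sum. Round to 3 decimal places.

0.741

Var(P+A) = 2 + 2·[0.06] = 2 + 0.12 = 2.12.
Because errors are independent across components, Cov(Tᵢ,Tⱼ) = Cov(Xᵢ,Xⱼ); the off-diagonal part of the true-score variance is the same as above.
True-score variance = [0.66 + 0.79] + 0.12 = 1.45 + 0.12 = 1.57.
Reliability = 1.57 / 2.12 = 0.741.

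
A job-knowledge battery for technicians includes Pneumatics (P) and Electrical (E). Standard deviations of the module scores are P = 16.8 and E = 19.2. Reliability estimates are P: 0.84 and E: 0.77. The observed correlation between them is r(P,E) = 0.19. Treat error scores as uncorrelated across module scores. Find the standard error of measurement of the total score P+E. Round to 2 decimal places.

11.40

Var(total) = 650.88 + 122.573 = 773.453.
True-score variance = 520.934 + 122.573 = 643.507, so reliability = 0.8320.
Error variance = 773.453 − 643.507 = 129.946; SEM = √129.946 = 11.40.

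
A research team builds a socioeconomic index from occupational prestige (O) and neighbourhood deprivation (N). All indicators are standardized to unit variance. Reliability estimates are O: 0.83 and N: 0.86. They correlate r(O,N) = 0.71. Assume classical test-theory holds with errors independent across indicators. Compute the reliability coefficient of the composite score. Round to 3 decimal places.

0.909

Var(O+N) = 2 + 2·[0.71] = 2 + 1.42 = 3.42.
With uncorrelated errors the cross-covariances are all true-score covariance, so they carry over unchanged; only the diagonal terms shrink to ρᵢσᵢ².
True-score variance = [0.83 + 0.86] + 1.42 = 1.69 + 1.42 = 3.11.
Reliability = 3.11 / 3.42 = 0.909.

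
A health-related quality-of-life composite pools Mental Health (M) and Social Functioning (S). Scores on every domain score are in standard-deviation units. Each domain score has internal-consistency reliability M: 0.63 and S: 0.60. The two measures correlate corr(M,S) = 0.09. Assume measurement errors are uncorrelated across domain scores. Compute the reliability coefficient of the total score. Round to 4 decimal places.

Var(M+S) = 2 + 2·[0.09] = 2 + 0.18 = 2.18.
Because errors are independent across components, Cov(Tᵢ,Tⱼ) = Cov(Xᵢ,Xⱼ); the off-diagonal part of the true-score variance is the same as above.
True-score variance = [0.63 + 0.60] + 0.18 = 1.23 + 0.18 = 1.41.
Reliability = 1.41 / 2.18 = 0.6468.

0.6468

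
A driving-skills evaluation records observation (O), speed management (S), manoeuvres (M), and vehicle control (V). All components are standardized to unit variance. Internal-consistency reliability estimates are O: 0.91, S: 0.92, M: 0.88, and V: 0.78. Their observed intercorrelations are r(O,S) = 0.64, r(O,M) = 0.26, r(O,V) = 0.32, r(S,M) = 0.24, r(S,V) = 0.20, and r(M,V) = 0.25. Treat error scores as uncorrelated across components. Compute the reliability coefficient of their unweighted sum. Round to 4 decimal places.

0.9348

Var(O+S+M+V) = 4 + 2·[0.64 + 0.26 + 0.32 + 0.24 + 0.20 + 0.25] = 4 + 3.82 = 7.82.
Under uncorrelated errors the observed covariances equal the true-score covariances, so only the own-variance terms attenuate.
True-score variance = [0.91 + 0.92 + 0.88 + 0.78] + 3.82 = 3.49 + 3.82 = 7.31.
Reliability = 7.31 / 7.82 = 0.9348.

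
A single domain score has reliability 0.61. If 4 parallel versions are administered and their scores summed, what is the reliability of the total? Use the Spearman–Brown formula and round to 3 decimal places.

ρ_k = kρ / (1 + (k−1)ρ) = 4·0.61 / (1 + 3·0.61) = 2.440 / 2.830 = 0.862.

0.862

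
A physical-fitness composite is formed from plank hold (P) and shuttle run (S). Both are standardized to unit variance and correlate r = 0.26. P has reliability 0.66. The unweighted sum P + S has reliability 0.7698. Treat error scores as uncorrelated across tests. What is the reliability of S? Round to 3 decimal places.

0.760

Var(P+S) = 2 + 2·0.26 = 2.520.
True-score variance = ρ_P + ρ_S + 2·0.26, so 0.7698 = (0.66 + ρ_S + 0.52) / 2.520.
ρ_S = 0.7698·2.520 − 0.66 − 0.52 = 0.760.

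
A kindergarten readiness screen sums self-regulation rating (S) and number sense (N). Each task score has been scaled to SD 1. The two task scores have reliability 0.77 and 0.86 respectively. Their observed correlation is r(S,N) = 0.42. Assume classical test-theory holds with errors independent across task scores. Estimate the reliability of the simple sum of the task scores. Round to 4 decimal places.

Var(S+N) = 2 + 2·[0.42] = 2 + 0.84 = 2.84.
Under uncorrelated errors the observed covariances equal the true-score covariances, so only the own-variance terms attenuate.
True-score variance = [0.77 + 0.86] + 0.84 = 1.63 + 0.84 = 2.47.
Reliability = 2.47 / 2.84 = 0.8697.

0.8697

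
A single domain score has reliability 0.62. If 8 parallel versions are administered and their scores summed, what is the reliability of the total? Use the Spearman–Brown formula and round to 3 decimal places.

ρ_k = kρ / (1 + (k−1)ρ) = 8·0.62 / (1 + 7·0.62) = 4.960 / 5.340 = 0.929.

0.929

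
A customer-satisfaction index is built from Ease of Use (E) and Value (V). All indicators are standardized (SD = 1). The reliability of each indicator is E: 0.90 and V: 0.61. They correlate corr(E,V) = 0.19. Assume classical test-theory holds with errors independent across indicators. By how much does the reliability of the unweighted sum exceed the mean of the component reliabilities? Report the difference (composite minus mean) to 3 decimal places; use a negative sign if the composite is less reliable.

0.039

Var(sum) = 2 + 0.38 = 2.38; true-score variance = 1.51 + 0.38 = 1.89; composite reliability = 0.7941.
Mean component reliability = 0.7550.
Difference = 0.7941 − 0.7550 = 0.039.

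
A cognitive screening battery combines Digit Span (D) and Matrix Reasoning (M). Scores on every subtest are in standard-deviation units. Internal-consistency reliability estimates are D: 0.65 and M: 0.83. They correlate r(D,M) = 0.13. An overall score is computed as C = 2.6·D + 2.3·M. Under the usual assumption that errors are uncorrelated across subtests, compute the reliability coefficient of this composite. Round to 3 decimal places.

0.760

Var(C) = 2.6² + 2.3² + 2·[5.98·0.13] = 12.05 + 1.5548 = 13.6048.
With uncorrelated errors the cross-covariances are all true-score covariance, so they carry over unchanged; only the diagonal terms shrink to ρᵢσᵢ².
True-score variance = [2.6²·0.65 + 2.3²·0.83] + 1.5548 = 8.7847 + 1.5548 = 10.3395.
Reliability = 10.3395 / 13.6048 = 0.760.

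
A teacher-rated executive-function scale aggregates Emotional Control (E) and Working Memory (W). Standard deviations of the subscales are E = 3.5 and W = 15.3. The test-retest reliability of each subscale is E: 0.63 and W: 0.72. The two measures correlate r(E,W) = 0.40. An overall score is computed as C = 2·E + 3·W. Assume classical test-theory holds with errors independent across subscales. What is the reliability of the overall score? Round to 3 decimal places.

0.748

Var(C) = 2²·3.5² + 3²·15.3² + 2·[6·3.5·15.3·0.40] = 2155.81 + 257.04 = 2412.85.
Under uncorrelated errors the observed covariances equal the true-score covariances, so only the own-variance terms attenuate.
True-score variance = [2²·3.5²·0.63 + 3²·15.3²·0.72] + 257.04 = 1547.77 + 257.04 = 1804.81.
Reliability = 1804.81 / 2412.85 = 0.748.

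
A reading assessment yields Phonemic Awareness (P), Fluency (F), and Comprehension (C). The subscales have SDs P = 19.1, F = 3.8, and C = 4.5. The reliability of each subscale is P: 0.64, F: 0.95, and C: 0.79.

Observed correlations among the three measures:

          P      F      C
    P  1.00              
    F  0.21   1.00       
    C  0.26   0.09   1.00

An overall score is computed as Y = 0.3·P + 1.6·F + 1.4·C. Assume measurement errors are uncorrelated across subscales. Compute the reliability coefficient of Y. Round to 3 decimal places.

Var(Y) = 0.3²·19.1² + 1.6²·3.8² + 1.4²·4.5² + 2·[0.48·19.1·3.8·0.21 + 0.42·19.1·4.5·0.26 + 2.24·3.8·4.5·0.09] = 109.489 + 40.2983 = 149.788.
Under uncorrelated errors the observed covariances equal the true-score covariances, so only the own-variance terms attenuate.
True-score variance = [0.3²·19.1²·0.64 + 1.6²·3.8²·0.95 + 1.4²·4.5²·0.79] + 40.2983 = 87.4862 + 40.2983 = 127.785.
Reliability = 127.785 / 149.788 = 0.853.

0.853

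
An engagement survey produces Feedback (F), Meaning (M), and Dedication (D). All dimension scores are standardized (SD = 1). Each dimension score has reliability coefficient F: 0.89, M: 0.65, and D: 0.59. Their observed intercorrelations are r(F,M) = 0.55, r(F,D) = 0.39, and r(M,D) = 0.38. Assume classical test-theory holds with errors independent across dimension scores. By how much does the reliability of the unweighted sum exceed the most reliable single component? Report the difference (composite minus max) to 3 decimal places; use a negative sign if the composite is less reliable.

Var(sum) = 3 + 2.64 = 5.64; true-score variance = 2.13 + 2.64 = 4.77; composite reliability = 0.8457.
Max component reliability = 0.8900.
Difference = 0.8457 − 0.8900 = -0.044.

-0.044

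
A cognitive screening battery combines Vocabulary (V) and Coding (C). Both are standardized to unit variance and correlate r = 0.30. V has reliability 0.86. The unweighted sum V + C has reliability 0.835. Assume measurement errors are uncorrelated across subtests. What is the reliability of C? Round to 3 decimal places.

0.711

Var(V+C) = 2 + 2·0.30 = 2.600.
True-score variance = ρ_V + ρ_C + 2·0.30, so 0.835 = (0.86 + ρ_C + 0.60) / 2.600.
ρ_C = 0.835·2.600 − 0.86 − 0.60 = 0.711.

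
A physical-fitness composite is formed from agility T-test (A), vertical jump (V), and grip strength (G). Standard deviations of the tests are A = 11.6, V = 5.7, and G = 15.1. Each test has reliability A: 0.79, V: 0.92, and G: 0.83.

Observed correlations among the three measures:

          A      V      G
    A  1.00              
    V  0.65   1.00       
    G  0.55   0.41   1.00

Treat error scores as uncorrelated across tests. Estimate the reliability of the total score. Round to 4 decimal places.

Var(A+V+G) = 11.6² + 5.7² + 15.1² + 2·[11.6·5.7·0.65 + 11.6·15.1·0.55 + 5.7·15.1·0.41] = 395.06 + 349.209 = 744.269.
With uncorrelated errors the cross-covariances are all true-score covariance, so they carry over unchanged; only the diagonal terms shrink to ρᵢσᵢ².
True-score variance = [11.6²·0.79 + 5.7²·0.92 + 15.1²·0.83] + 349.209 = 325.441 + 349.209 = 674.651.
Reliability = 674.651 / 744.269 = 0.9065.

0.9065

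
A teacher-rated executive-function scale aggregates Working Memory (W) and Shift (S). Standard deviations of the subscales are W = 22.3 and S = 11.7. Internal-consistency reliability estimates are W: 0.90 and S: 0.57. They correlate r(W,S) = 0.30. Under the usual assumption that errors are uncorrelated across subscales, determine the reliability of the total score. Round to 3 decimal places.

Var(W+S) = 22.3² + 11.7² + 2·[22.3·11.7·0.30] = 634.18 + 156.546 = 790.726.
Under uncorrelated errors the observed covariances equal the true-score covariances, so only the own-variance terms attenuate.
True-score variance = [22.3²·0.90 + 11.7²·0.57] + 156.546 = 525.588 + 156.546 = 682.134.
Reliability = 682.134 / 790.726 = 0.863.

0.863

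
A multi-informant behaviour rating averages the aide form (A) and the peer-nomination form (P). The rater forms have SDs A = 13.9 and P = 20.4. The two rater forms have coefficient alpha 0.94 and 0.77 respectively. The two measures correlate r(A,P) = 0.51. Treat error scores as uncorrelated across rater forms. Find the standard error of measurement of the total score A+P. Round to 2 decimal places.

10.36

Var(total) = 609.37 + 289.231 = 898.601.
True-score variance = 502.061 + 289.231 = 791.292, so reliability = 0.8806.
Error variance = 898.601 − 791.292 = 107.309; SEM = √107.309 = 10.36.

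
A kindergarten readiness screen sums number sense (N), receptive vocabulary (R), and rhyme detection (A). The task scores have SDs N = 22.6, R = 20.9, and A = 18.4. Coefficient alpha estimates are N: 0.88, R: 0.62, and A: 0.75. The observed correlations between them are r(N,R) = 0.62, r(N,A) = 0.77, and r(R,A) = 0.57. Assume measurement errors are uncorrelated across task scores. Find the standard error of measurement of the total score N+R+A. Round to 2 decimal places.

Var(total) = 1286.13 + 1664.49 = 2950.62.
True-score variance = 974.211 + 1664.49 = 2638.7, so reliability = 0.8943.
Error variance = 2950.62 − 2638.7 = 311.919; SEM = √311.919 = 17.66.

17.66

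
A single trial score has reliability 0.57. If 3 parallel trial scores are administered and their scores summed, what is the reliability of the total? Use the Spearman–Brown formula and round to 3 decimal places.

ρ_k = kρ / (1 + (k−1)ρ) = 3·0.57 / (1 + 2·0.57) = 1.710 / 2.140 = 0.799.

0.799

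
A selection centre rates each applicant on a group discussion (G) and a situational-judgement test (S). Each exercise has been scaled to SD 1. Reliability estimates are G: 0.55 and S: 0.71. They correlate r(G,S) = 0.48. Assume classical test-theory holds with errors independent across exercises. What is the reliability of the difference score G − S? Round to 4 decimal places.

0.2885

Var(G−S) = 1 + 1 − 2·0.48 = 2 − 0.96 = 1.04.
Because errors are independent across components, Cov(Tᵢ,Tⱼ) = Cov(Xᵢ,Xⱼ); the off-diagonal part of the true-score variance is the same as above.
True-score variance = [0.55 + 0.71] − 0.96 = 1.26 − 0.96 = 0.3.
Reliability = 0.3 / 1.04 = 0.2885.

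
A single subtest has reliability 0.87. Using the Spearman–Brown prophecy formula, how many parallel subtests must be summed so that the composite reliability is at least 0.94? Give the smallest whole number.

k ≥ ρ*(1−ρ₁)/(ρ₁(1−ρ*)) = 0.94·0.13 / (0.87·0.06) = 2.341.
Smallest integer k = 3.

3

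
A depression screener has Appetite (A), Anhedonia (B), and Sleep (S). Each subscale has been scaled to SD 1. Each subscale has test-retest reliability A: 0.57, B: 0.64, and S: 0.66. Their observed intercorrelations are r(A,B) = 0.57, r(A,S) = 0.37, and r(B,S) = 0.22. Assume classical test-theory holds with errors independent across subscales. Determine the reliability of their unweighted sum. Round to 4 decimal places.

Var(A+B+S) = 3 + 2·[0.57 + 0.37 + 0.22] = 3 + 2.32 = 5.32.
Because errors are independent across components, Cov(Tᵢ,Tⱼ) = Cov(Xᵢ,Xⱼ); the off-diagonal part of the true-score variance is the same as above.
True-score variance = [0.57 + 0.64 + 0.66] + 2.32 = 1.87 + 2.32 = 4.19.
Reliability = 4.19 / 5.32 = 0.7876.

0.7876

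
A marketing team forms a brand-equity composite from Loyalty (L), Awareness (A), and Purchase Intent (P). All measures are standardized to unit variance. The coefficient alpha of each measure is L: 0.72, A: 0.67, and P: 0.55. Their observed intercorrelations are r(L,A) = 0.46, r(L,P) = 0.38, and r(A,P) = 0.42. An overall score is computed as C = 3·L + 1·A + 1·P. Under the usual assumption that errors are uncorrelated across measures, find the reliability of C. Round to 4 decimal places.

Var(C) = 3² + 1 + 1 + 2·[3·0.46 + 3·0.38 + 0.42] = 11 + 5.88 = 16.88.
Because errors are independent across components, Cov(Tᵢ,Tⱼ) = Cov(Xᵢ,Xⱼ); the off-diagonal part of the true-score variance is the same as above.
True-score variance = [3²·0.72 + 0.67 + 0.55] + 5.88 = 7.7 + 5.88 = 13.58.
Reliability = 13.58 / 16.88 = 0.8045.

0.8045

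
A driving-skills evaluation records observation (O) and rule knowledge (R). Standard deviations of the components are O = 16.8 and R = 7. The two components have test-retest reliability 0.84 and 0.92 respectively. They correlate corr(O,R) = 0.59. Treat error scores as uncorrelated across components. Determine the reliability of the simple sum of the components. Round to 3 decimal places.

0.896

Var(O+R) = 16.8² + 7² + 2·[16.8·7·0.59] = 331.24 + 138.768 = 470.008.
With uncorrelated errors the cross-covariances are all true-score covariance, so they carry over unchanged; only the diagonal terms shrink to ρᵢσᵢ².
True-score variance = [16.8²·0.84 + 7²·0.92] + 138.768 = 282.162 + 138.768 = 420.93.
Reliability = 420.93 / 470.008 = 0.896.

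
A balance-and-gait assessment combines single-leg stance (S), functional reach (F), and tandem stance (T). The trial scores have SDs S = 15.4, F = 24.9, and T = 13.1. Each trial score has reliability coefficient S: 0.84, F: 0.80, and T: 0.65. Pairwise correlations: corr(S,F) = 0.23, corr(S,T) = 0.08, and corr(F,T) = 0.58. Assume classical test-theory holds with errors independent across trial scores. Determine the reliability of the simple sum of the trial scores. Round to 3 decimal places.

Var(S+F+T) = 15.4² + 24.9² + 13.1² + 2·[15.4·24.9·0.23 + 15.4·13.1·0.08 + 24.9·13.1·0.58] = 1028.78 + 587.05 = 1615.83.
Under uncorrelated errors the observed covariances equal the true-score covariances, so only the own-variance terms attenuate.
True-score variance = [15.4²·0.84 + 24.9²·0.80 + 13.1²·0.65] + 587.05 = 806.769 + 587.05 = 1393.82.
Reliability = 1393.82 / 1615.83 = 0.863.

0.863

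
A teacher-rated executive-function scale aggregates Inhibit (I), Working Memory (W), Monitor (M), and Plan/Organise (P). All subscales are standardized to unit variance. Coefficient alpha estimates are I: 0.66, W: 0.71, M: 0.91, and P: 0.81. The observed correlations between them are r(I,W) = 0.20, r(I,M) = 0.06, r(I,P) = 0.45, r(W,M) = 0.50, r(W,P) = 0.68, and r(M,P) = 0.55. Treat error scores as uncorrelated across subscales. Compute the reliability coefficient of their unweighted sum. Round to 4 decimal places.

0.8975

Var(I+W+M+P) = 4 + 2·[0.20 + 0.06 + 0.45 + 0.50 + 0.68 + 0.55] = 4 + 4.88 = 8.88.
Under uncorrelated errors the observed covariances equal the true-score covariances, so only the own-variance terms attenuate.
True-score variance = [0.66 + 0.71 + 0.91 + 0.81] + 4.88 = 3.09 + 4.88 = 7.97.
Reliability = 7.97 / 8.88 = 0.8975.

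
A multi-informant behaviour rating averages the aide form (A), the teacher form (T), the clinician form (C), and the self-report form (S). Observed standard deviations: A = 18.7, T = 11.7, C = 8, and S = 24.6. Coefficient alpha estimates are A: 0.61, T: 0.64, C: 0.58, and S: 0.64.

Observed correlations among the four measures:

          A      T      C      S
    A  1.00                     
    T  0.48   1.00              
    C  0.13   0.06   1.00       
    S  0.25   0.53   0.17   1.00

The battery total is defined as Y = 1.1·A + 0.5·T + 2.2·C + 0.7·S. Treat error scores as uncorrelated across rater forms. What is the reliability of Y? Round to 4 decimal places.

0.7524

Var(Y) = 1.1²·18.7² + 0.5²·11.7² + 2.2²·8² + 0.7²·24.6² + 2·[0.55·18.7·11.7·0.48 + 2.42·18.7·8·0.13 + 0.77·18.7·24.6·0.25 + 1.1·11.7·8·0.06 + 0.35·11.7·24.6·0.53 + 1.54·8·24.6·0.17] = 1063.64 + 608.938 = 1672.57.
Because errors are independent across components, Cov(Tᵢ,Tⱼ) = Cov(Xᵢ,Xⱼ); the off-diagonal part of the true-score variance is the same as above.
True-score variance = [1.1²·18.7²·0.61 + 0.5²·11.7²·0.64 + 2.2²·8²·0.58 + 0.7²·24.6²·0.64] + 608.938 = 649.448 + 608.938 = 1258.39.
Reliability = 1258.39 / 1672.57 = 0.7524.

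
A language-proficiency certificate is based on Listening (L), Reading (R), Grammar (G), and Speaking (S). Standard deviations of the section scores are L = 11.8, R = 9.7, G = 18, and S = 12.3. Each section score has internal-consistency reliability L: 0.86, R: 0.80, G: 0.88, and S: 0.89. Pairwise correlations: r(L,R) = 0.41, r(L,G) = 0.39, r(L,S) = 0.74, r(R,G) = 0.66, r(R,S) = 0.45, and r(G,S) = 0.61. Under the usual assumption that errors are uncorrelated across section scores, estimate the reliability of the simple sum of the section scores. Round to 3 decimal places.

0.948

Var(L+R+G+S) = 11.8² + 9.7² + 18² + 12.3² + 2·[11.8·9.7·0.41 + 11.8·18·0.39 + 11.8·12.3·0.74 + 9.7·18·0.66 + 9.7·12.3·0.45 + 18·12.3·0.61] = 708.62 + 1082.3 = 1790.92.
Because errors are independent across components, Cov(Tᵢ,Tⱼ) = Cov(Xᵢ,Xⱼ); the off-diagonal part of the true-score variance is the same as above.
True-score variance = [11.8²·0.86 + 9.7²·0.80 + 18²·0.88 + 12.3²·0.89] + 1082.3 = 614.787 + 1082.3 = 1697.08.
Reliability = 1697.08 / 1790.92 = 0.948.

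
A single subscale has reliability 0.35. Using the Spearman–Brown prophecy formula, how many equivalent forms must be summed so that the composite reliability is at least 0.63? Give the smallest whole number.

k ≥ ρ*(1−ρ₁)/(ρ₁(1−ρ*)) = 0.63·0.65 / (0.35·0.37) = 3.162.
Smallest integer k = 4.

4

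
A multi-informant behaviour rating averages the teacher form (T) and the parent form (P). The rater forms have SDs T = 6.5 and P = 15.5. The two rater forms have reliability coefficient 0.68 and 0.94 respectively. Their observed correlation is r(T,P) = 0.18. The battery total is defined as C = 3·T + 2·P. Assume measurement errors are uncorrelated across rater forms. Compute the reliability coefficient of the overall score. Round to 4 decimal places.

0.8850

Var(C) = 3²·6.5² + 2²·15.5² + 2·[6·6.5·15.5·0.18] = 1341.25 + 217.62 = 1558.87.
Under uncorrelated errors the observed covariances equal the true-score covariances, so only the own-variance terms attenuate.
True-score variance = [3²·6.5²·0.68 + 2²·15.5²·0.94] + 217.62 = 1161.91 + 217.62 = 1379.53.
Reliability = 1379.53 / 1558.87 = 0.8850.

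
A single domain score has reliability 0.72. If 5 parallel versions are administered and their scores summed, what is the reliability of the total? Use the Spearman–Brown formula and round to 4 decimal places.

0.9278

ρ_k = kρ / (1 + (k−1)ρ) = 5·0.72 / (1 + 4·0.72) = 3.600 / 3.880 = 0.9278.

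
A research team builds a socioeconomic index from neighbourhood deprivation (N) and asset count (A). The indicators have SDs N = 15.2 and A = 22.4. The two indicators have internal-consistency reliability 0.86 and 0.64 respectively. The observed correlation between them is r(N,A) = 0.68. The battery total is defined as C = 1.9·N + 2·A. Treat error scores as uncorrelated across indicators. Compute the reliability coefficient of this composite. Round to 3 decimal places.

Var(C) = 1.9²·15.2² + 2²·22.4² + 2·[3.8·15.2·22.4·0.68] = 2841.09 + 1759.6 = 4600.7.
With uncorrelated errors the cross-covariances are all true-score covariance, so they carry over unchanged; only the diagonal terms shrink to ρᵢσᵢ².
True-score variance = [1.9²·15.2²·0.86 + 2²·22.4²·0.64] + 1759.6 = 2001.79 + 1759.6 = 3761.39.
Reliability = 3761.39 / 4600.7 = 0.818.

0.818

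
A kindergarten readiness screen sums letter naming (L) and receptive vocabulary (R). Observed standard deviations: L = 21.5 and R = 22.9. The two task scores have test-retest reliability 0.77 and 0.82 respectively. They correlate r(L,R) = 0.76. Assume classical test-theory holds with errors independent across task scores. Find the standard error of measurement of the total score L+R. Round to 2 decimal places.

14.17

Var(total) = 986.66 + 748.372 = 1735.03.
True-score variance = 785.949 + 748.372 = 1534.32, so reliability = 0.8843.
Error variance = 1735.03 − 1534.32 = 200.711; SEM = √200.711 = 14.17.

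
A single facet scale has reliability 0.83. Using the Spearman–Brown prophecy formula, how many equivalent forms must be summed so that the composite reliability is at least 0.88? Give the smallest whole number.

2

k ≥ ρ*(1−ρ₁)/(ρ₁(1−ρ*)) = 0.88·0.17 / (0.83·0.12) = 1.502.
Smallest integer k = 2.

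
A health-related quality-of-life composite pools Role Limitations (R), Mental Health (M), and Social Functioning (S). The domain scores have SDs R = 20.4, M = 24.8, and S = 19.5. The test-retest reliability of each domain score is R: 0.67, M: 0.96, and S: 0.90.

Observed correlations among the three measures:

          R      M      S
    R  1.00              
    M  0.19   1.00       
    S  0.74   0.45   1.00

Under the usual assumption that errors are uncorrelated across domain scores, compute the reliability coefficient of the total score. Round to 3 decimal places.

Var(R+M+S) = 20.4² + 24.8² + 19.5² + 2·[20.4·24.8·0.19 + 20.4·19.5·0.74 + 24.8·19.5·0.45] = 1411.45 + 1216.23 = 2627.68.
With uncorrelated errors the cross-covariances are all true-score covariance, so they carry over unchanged; only the diagonal terms shrink to ρᵢσᵢ².
True-score variance = [20.4²·0.67 + 24.8²·0.96 + 19.5²·0.90] + 1216.23 = 1211.49 + 1216.23 = 2427.72.
Reliability = 2427.72 / 2627.68 = 0.924.

0.924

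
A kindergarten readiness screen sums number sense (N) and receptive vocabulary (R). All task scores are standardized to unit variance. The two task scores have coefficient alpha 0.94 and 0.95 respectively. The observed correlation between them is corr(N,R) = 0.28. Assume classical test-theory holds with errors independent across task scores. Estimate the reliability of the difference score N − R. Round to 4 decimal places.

0.9236

Var(N−R) = 1 + 1 − 2·0.28 = 2 − 0.56 = 1.44.
With uncorrelated errors the cross-covariances are all true-score covariance, so they carry over unchanged; only the diagonal terms shrink to ρᵢσᵢ².
True-score variance = [0.94 + 0.95] − 0.56 = 1.89 − 0.56 = 1.33.
Reliability = 1.33 / 1.44 = 0.9236.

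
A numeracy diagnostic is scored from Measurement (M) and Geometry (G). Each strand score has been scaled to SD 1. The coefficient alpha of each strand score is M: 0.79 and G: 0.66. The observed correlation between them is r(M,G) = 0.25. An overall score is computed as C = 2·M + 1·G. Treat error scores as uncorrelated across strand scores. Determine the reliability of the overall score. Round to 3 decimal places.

0.803

Var(C) = 2² + 1 + 2·[2·0.25] = 5 + 1 = 6.
Under uncorrelated errors the observed covariances equal the true-score covariances, so only the own-variance terms attenuate.
True-score variance = [2²·0.79 + 0.66] + 1 = 3.82 + 1 = 4.82.
Reliability = 4.82 / 6 = 0.803.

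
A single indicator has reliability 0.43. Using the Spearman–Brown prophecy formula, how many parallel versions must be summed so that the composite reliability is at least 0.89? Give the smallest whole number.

11

k ≥ ρ*(1−ρ₁)/(ρ₁(1−ρ*)) = 0.89·0.57 / (0.43·0.11) = 10.725.
Smallest integer k = 11.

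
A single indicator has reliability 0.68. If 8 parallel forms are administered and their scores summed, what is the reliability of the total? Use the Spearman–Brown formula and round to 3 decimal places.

ρ_k = kρ / (1 + (k−1)ρ) = 8·0.68 / (1 + 7·0.68) = 5.440 / 5.760 = 0.944.

0.944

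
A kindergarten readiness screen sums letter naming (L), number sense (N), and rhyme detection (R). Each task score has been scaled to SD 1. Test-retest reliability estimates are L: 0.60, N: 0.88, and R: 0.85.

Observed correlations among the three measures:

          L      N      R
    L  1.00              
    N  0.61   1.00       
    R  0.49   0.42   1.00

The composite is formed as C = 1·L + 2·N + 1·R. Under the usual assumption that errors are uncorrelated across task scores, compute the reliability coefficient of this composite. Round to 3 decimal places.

Var(C) = 1 + 2² + 1 + 2·[2·0.61 + 0.49 + 2·0.42] = 6 + 5.1 = 11.1.
Because errors are independent across components, Cov(Tᵢ,Tⱼ) = Cov(Xᵢ,Xⱼ); the off-diagonal part of the true-score variance is the same as above.
True-score variance = [0.60 + 2²·0.88 + 0.85] + 5.1 = 4.97 + 5.1 = 10.07.
Reliability = 10.07 / 11.1 = 0.907.

0.907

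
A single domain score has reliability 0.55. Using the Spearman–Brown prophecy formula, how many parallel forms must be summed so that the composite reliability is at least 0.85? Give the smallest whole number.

5

k ≥ ρ*(1−ρ₁)/(ρ₁(1−ρ*)) = 0.85·0.45 / (0.55·0.15) = 4.636.
Smallest integer k = 5.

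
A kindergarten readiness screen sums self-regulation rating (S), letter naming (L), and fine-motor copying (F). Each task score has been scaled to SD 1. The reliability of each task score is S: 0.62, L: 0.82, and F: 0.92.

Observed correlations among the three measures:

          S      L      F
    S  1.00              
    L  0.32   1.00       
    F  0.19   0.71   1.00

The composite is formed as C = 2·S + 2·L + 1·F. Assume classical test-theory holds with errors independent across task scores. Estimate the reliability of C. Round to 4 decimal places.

Var(C) = 2² + 2² + 1 + 2·[4·0.32 + 2·0.19 + 2·0.71] = 9 + 6.16 = 15.16.
Under uncorrelated errors the observed covariances equal the true-score covariances, so only the own-variance terms attenuate.
True-score variance = [2²·0.62 + 2²·0.82 + 0.92] + 6.16 = 6.68 + 6.16 = 12.84.
Reliability = 12.84 / 15.16 = 0.8470.

0.8470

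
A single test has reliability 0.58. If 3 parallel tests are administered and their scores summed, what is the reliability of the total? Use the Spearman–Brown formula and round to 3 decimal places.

0.806

ρ_k = kρ / (1 + (k−1)ρ) = 3·0.58 / (1 + 2·0.58) = 1.740 / 2.160 = 0.806.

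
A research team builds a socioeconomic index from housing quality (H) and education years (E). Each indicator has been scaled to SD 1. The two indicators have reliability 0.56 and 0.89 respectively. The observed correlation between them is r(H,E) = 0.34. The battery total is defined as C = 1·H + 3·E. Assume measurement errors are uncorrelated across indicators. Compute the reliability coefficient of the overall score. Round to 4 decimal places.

0.8812

Var(C) = 1 + 3² + 2·[3·0.34] = 10 + 2.04 = 12.04.
With uncorrelated errors the cross-covariances are all true-score covariance, so they carry over unchanged; only the diagonal terms shrink to ρᵢσᵢ².
True-score variance = [0.56 + 3²·0.89] + 2.04 = 8.57 + 2.04 = 10.61.
Reliability = 10.61 / 12.04 = 0.8812.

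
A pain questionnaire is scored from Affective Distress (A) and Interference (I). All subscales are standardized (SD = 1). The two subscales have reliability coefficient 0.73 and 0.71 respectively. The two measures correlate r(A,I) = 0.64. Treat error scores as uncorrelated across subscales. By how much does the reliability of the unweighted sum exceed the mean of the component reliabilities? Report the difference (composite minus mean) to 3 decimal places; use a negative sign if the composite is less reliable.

0.109

Var(sum) = 2 + 1.28 = 3.28; true-score variance = 1.44 + 1.28 = 2.72; composite reliability = 0.8293.
Mean component reliability = 0.7200.
Difference = 0.8293 − 0.7200 = 0.109.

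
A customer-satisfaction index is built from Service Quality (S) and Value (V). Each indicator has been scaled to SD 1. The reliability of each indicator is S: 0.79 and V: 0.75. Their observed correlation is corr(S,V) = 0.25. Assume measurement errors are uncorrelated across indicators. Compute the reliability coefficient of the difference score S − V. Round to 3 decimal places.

0.693

Var(S−V) = 1 + 1 − 2·0.25 = 2 − 0.5 = 1.5.
Under uncorrelated errors the observed covariances equal the true-score covariances, so only the own-variance terms attenuate.
True-score variance = [0.79 + 0.75] − 0.5 = 1.54 − 0.5 = 1.04.
Reliability = 1.04 / 1.5 = 0.693.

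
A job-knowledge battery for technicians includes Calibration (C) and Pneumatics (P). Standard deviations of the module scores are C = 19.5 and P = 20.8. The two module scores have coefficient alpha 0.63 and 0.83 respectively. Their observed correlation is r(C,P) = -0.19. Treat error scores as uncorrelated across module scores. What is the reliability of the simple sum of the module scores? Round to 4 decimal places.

Var(C+P) = 19.5² + 20.8² + 2·[19.5·20.8·(-0.19)] = 812.89 − 154.128 = 658.762.
Under uncorrelated errors the observed covariances equal the true-score covariances, so only the own-variance terms attenuate.
True-score variance = [19.5²·0.63 + 20.8²·0.83] − 154.128 = 598.649 − 154.128 = 444.521.
Reliability = 444.521 / 658.762 = 0.6748.

0.6748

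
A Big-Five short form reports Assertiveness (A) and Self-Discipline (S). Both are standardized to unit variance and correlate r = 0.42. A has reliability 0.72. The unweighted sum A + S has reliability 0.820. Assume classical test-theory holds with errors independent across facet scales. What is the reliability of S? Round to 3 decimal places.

Var(A+S) = 2 + 2·0.42 = 2.840.
True-score variance = ρ_A + ρ_S + 2·0.42, so 0.820 = (0.72 + ρ_S + 0.84) / 2.840.
ρ_S = 0.820·2.840 − 0.72 − 0.84 = 0.769.

0.769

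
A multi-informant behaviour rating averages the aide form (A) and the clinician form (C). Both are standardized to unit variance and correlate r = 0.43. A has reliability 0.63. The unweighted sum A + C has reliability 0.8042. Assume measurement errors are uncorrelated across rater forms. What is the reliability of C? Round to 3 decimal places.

Var(A+C) = 2 + 2·0.43 = 2.860.
True-score variance = ρ_A + ρ_C + 2·0.43, so 0.8042 = (0.63 + ρ_C + 0.86) / 2.860.
ρ_C = 0.8042·2.860 − 0.63 − 0.86 = 0.810.

0.810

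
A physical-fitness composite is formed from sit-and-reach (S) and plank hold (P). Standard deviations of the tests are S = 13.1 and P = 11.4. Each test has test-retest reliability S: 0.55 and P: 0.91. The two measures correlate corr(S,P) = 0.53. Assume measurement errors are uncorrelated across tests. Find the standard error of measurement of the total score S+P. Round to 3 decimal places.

9.430

Var(total) = 301.57 + 158.3 = 459.87.
True-score variance = 212.649 + 158.3 = 370.95, so reliability = 0.8066.
Error variance = 459.87 − 370.95 = 88.9209; SEM = √88.9209 = 9.430.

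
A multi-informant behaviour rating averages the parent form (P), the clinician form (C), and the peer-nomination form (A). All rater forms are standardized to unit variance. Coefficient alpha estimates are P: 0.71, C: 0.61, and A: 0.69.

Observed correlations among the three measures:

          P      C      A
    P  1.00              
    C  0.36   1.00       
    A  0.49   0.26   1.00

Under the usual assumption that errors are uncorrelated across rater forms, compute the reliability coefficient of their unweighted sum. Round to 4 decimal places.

Var(P+C+A) = 3 + 2·[0.36 + 0.49 + 0.26] = 3 + 2.22 = 5.22.
Because errors are independent across components, Cov(Tᵢ,Tⱼ) = Cov(Xᵢ,Xⱼ); the off-diagonal part of the true-score variance is the same as above.
True-score variance = [0.71 + 0.61 + 0.69] + 2.22 = 2.01 + 2.22 = 4.23.
Reliability = 4.23 / 5.22 = 0.8103.

0.8103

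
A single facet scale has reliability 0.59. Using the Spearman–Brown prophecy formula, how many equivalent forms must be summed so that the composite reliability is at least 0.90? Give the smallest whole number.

7

k ≥ ρ*(1−ρ₁)/(ρ₁(1−ρ*)) = 0.90·0.41 / (0.59·0.10) = 6.254.
Smallest integer k = 7.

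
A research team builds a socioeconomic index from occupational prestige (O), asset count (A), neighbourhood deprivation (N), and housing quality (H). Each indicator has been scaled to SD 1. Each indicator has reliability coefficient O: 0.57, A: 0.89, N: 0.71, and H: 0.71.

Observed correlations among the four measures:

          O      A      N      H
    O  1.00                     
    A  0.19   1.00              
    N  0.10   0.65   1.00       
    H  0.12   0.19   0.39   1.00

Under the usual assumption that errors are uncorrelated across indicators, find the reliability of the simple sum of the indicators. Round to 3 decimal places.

0.846

Var(O+A+N+H) = 4 + 2·[0.19 + 0.10 + 0.12 + 0.65 + 0.19 + 0.39] = 4 + 3.28 = 7.28.
Because errors are independent across components, Cov(Tᵢ,Tⱼ) = Cov(Xᵢ,Xⱼ); the off-diagonal part of the true-score variance is the same as above.
True-score variance = [0.57 + 0.89 + 0.71 + 0.71] + 3.28 = 2.88 + 3.28 = 6.16.
Reliability = 6.16 / 7.28 = 0.846.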